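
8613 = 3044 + 5569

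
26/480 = 13/240 = 0.05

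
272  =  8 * 34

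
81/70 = 1+11/70 = 1.16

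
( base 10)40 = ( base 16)28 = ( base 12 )34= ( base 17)26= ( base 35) 15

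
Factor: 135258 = 2^1*3^1*22543^1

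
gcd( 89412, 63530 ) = 2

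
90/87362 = 45/43681= 0.00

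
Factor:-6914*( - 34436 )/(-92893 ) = -2^3*3457^1  *8609^1*92893^( - 1) = - 238090504/92893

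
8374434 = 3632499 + 4741935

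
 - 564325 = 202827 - 767152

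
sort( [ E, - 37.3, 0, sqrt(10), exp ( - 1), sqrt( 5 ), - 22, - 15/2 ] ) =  [ - 37.3,-22, - 15/2,0, exp( - 1),sqrt(5),E,  sqrt ( 10 ) ]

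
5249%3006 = 2243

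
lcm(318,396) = 20988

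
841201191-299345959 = 541855232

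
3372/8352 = 281/696 = 0.40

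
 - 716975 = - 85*8435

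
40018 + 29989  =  70007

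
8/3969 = 8/3969 = 0.00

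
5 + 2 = 7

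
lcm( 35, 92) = 3220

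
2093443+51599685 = 53693128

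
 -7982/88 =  -3991/44 = -90.70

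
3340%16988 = 3340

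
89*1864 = 165896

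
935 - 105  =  830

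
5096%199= 121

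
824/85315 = 824/85315=   0.01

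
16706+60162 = 76868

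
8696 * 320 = 2782720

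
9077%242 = 123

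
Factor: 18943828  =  2^2*89^1*127^1*419^1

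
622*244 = 151768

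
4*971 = 3884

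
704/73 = 9+47/73 = 9.64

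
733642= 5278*139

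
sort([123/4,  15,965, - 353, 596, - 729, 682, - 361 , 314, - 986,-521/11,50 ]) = [ - 986,-729,-361, - 353, - 521/11,15, 123/4,  50 , 314, 596, 682, 965]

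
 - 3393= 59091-62484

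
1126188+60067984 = 61194172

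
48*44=2112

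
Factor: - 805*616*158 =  - 2^4*5^1*7^2*11^1*23^1*79^1  =  - 78349040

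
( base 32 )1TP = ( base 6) 13053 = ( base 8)3671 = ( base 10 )1977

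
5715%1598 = 921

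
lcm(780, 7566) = 75660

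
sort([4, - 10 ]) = [  -  10,4]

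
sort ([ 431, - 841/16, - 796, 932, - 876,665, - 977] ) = [ - 977 , -876,-796, - 841/16, 431 , 665,932 ]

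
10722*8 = 85776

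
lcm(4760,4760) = 4760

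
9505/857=11+78/857 = 11.09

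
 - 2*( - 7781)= 15562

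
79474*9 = 715266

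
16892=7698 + 9194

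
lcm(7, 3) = 21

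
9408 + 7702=17110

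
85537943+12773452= 98311395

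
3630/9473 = 3630/9473 = 0.38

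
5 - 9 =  - 4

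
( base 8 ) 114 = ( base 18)44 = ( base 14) 56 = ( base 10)76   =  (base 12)64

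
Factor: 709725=3^1*5^2*9463^1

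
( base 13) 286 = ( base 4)13000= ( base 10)448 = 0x1C0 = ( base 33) DJ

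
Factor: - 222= -2^1*3^1 *37^1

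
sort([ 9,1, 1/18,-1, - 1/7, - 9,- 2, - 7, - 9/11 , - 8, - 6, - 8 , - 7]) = [ - 9, - 8, - 8 , - 7, - 7, - 6, - 2, - 1, - 9/11, - 1/7, 1/18,  1, 9 ]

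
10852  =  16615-5763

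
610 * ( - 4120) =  - 2513200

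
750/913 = 750/913 = 0.82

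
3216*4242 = 13642272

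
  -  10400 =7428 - 17828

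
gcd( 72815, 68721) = 1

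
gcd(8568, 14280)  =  2856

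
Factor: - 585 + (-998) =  - 1583 = - 1583^1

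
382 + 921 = 1303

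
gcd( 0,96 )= 96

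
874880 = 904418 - 29538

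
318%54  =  48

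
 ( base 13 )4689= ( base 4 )2122323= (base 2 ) 10011010111011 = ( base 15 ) 2E10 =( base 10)9915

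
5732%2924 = 2808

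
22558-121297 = -98739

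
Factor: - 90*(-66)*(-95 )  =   - 2^2 * 3^3*5^2*11^1*19^1 = - 564300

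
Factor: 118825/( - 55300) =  - 2^( - 2 )* 7^1*79^(  -  1 )*97^1 = -  679/316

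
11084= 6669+4415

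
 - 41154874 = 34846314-76001188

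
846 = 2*423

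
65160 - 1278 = 63882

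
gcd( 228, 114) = 114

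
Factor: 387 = 3^2 *43^1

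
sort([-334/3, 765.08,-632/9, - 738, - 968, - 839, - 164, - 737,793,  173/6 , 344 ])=[ - 968,-839, - 738, - 737, - 164, -334/3,-632/9,  173/6,344,765.08, 793]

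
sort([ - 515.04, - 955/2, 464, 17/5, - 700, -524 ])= [ - 700,  -  524, - 515.04, - 955/2,  17/5,  464]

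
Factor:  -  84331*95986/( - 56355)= 2^1*3^( -1 )*5^ ( - 1 )* 11^1*13^1*17^( - 2 )*499^1*4363^1 = 622661182/4335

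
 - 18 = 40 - 58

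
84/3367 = 12/481=0.02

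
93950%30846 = 1412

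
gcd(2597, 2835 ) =7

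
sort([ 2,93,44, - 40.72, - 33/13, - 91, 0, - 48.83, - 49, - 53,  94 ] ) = [ - 91  , - 53, - 49,  -  48.83,- 40.72,- 33/13, 0,2,44 , 93, 94] 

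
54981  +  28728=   83709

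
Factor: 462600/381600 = 2^( - 2)*53^(-1)*257^1=257/212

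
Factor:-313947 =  - 3^2*34883^1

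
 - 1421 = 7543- 8964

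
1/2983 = 1/2983 = 0.00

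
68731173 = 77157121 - 8425948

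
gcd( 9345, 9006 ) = 3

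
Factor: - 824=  - 2^3 * 103^1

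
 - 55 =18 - 73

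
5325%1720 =165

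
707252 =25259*28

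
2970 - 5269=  - 2299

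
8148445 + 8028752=16177197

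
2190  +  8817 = 11007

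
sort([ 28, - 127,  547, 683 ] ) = [-127,  28,547 , 683 ] 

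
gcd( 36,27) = 9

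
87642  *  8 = 701136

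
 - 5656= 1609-7265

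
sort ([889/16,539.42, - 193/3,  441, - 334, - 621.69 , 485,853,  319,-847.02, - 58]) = [- 847.02, - 621.69, - 334 , - 193/3, - 58 , 889/16,319,441, 485, 539.42, 853]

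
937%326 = 285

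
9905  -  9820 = 85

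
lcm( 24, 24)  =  24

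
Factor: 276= 2^2*3^1*23^1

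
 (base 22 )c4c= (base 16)1714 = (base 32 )5OK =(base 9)8084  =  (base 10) 5908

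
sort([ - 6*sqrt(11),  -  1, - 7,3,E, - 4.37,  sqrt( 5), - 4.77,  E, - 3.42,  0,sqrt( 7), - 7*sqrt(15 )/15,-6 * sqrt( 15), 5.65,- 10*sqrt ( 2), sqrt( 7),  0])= [ - 6*sqrt ( 15),  -  6*sqrt (11), - 10*sqrt( 2),-7, - 4.77, - 4.37,  -  3.42,-7*sqrt ( 15) /15, - 1,0, 0,sqrt (5 ),sqrt(7 ),sqrt(7), E,E, 3,5.65 ]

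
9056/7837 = 9056/7837= 1.16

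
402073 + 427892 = 829965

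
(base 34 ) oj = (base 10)835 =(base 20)21f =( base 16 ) 343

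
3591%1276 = 1039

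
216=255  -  39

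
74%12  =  2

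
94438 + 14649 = 109087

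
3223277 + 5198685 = 8421962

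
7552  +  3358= 10910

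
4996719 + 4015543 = 9012262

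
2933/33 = 2933/33= 88.88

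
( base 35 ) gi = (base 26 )m6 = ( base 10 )578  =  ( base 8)1102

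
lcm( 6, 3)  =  6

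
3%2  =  1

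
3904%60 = 4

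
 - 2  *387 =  -774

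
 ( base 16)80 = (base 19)6e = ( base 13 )9b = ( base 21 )62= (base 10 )128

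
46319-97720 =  -51401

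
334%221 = 113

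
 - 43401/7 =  - 6201+6/7 = - 6200.14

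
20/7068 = 5/1767 = 0.00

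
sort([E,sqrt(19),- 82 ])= [ - 82,E,sqrt( 19)] 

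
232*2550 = 591600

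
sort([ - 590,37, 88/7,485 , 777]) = [ - 590  ,  88/7,37 , 485,777]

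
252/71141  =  36/10163 = 0.00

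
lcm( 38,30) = 570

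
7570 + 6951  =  14521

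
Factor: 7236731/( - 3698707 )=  - 17^( - 1 )*47^1*97^ (- 1)*107^1 *1439^1 * 2243^( - 1) 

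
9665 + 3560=13225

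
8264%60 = 44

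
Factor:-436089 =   -  3^1 * 61^1 * 2383^1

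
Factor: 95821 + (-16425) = 79396 = 2^2*23^1 * 863^1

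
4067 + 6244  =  10311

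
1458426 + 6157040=7615466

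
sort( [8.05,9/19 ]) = [ 9/19,8.05 ]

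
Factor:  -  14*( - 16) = 2^5*7^1 = 224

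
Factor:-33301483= -29^1*1148327^1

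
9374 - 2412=6962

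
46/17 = 46/17 =2.71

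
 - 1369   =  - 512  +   -857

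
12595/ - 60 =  - 210 + 1/12  =  - 209.92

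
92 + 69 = 161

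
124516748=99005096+25511652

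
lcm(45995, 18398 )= 91990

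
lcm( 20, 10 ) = 20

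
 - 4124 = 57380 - 61504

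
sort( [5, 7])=[5,7] 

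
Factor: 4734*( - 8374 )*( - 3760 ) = 149055860160 = 2^6*3^2*5^1 *47^1*53^1*79^1 *263^1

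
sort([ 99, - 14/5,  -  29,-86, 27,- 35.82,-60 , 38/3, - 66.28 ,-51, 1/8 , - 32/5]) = [-86, - 66.28,  -  60,-51,-35.82,-29,- 32/5,-14/5,1/8,38/3, 27, 99 ]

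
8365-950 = 7415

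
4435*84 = 372540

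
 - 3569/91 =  - 40 + 71/91 = - 39.22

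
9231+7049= 16280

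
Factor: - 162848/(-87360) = 727/390=2^( - 1 )*3^( - 1 )*5^(- 1 )*13^( - 1)*727^1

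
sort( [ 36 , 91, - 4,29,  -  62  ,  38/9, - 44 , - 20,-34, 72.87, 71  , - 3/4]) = [-62,  -  44, - 34, - 20,-4, - 3/4,38/9,  29, 36,71, 72.87,91]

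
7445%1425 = 320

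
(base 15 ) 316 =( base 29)o0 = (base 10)696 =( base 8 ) 1270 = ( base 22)19E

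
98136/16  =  6133+1/2=6133.50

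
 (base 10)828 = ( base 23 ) 1D0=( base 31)QM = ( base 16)33c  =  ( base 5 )11303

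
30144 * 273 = 8229312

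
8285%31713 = 8285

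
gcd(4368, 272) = 16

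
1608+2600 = 4208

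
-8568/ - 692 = 2142/173 = 12.38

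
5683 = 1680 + 4003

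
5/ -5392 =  - 1 + 5387/5392 = - 0.00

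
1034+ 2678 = 3712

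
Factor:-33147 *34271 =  - 1135980837 = - 3^2*29^1*43^1*127^1*797^1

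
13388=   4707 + 8681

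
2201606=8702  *253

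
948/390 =158/65 = 2.43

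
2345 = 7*335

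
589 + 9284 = 9873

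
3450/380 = 345/38  =  9.08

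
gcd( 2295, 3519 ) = 153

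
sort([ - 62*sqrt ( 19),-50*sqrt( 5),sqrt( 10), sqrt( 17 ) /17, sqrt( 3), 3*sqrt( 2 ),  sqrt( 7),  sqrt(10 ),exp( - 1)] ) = [ -62*sqrt( 19 ) , - 50 *sqrt( 5),sqrt(17)/17,  exp( - 1), sqrt(3), sqrt( 7 ),sqrt( 10 ), sqrt( 10 ),  3*sqrt( 2 )]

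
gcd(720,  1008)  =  144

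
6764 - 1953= 4811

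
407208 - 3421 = 403787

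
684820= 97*7060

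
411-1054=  - 643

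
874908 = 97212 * 9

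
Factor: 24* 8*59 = 2^6*3^1*59^1 =11328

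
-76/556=  -  19/139 = -0.14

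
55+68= 123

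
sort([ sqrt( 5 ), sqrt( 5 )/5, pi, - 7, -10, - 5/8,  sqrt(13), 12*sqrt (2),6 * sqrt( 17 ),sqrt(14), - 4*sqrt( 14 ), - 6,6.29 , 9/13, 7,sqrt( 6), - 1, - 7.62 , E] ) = [ - 4*sqrt(14), - 10, - 7.62, - 7 ,  -  6 , - 1, - 5/8, sqrt(5 ) /5,9/13,  sqrt ( 5), sqrt( 6), E, pi,sqrt( 13), sqrt( 14), 6.29,  7, 12 * sqrt(2 ), 6* sqrt ( 17 )]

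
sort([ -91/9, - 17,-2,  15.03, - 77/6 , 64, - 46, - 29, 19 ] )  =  [ - 46, -29, - 17,  -  77/6,  -  91/9, - 2, 15.03, 19, 64 ] 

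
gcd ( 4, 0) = 4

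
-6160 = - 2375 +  - 3785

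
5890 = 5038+852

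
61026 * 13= 793338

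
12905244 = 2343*5508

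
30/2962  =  15/1481 = 0.01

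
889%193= 117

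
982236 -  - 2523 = 984759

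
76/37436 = 19/9359 = 0.00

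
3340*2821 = 9422140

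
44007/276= 14669/92 = 159.45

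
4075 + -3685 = 390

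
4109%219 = 167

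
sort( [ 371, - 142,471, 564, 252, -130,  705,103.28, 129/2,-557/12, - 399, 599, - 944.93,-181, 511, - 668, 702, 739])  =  [ - 944.93, - 668,- 399, - 181,-142, - 130,  -  557/12, 129/2,103.28, 252, 371, 471,511, 564, 599,702, 705,739] 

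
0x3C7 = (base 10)967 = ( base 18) 2HD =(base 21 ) 241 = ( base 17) 35F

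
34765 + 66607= 101372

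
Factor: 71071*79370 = 2^1*5^1* 7^1 * 11^1*13^1*71^1 * 7937^1 = 5640905270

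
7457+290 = 7747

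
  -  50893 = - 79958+29065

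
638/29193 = 638/29193= 0.02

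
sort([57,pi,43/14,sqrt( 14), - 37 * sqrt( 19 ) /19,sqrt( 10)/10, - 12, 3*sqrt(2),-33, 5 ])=[ - 33 , - 12, - 37*sqrt (19 )/19, sqrt( 10 ) /10,  43/14,pi,sqrt(14 ),3*sqrt( 2),5,57 ] 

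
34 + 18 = 52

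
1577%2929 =1577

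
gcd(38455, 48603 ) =1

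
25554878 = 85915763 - 60360885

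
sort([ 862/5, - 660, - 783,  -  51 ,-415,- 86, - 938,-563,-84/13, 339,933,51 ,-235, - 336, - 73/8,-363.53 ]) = [  -  938,-783, -660, - 563,- 415, - 363.53,-336 , - 235 ,-86, - 51, - 73/8 ,-84/13 , 51  ,  862/5, 339, 933 ] 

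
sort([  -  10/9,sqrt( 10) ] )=[ - 10/9, sqrt(10) ] 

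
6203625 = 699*8875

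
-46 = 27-73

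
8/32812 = 2/8203=0.00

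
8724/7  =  1246  +  2/7 = 1246.29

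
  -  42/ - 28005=14/9335 =0.00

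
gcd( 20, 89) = 1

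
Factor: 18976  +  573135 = 592111 =13^1*37^1 * 1231^1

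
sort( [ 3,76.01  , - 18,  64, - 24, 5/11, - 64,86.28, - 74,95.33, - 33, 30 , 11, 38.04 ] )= [ - 74, - 64 ,  -  33,  -  24,-18, 5/11,3,  11, 30 , 38.04,64, 76.01,86.28,95.33 ] 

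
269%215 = 54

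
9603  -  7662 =1941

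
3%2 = 1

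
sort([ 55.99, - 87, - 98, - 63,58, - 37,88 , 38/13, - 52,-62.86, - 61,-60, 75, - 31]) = [ - 98, - 87, - 63,-62.86, - 61, - 60, - 52, - 37, - 31, 38/13, 55.99, 58, 75,88]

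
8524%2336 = 1516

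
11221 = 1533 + 9688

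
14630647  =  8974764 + 5655883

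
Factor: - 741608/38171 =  - 136/7  =  - 2^3* 7^( - 1 ) * 17^1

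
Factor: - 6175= - 5^2*13^1*19^1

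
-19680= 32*( - 615)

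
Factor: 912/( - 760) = -6/5=   - 2^1*3^1 *5^( - 1 ) 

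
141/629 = 141/629 = 0.22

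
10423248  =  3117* 3344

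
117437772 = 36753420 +80684352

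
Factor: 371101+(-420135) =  - 49034=- 2^1*24517^1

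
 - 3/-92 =3/92 = 0.03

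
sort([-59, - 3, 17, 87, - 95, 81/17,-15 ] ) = [-95, - 59, - 15,- 3,81/17,17, 87] 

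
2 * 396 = 792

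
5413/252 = 5413/252 = 21.48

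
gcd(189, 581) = 7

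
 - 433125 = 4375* (-99) 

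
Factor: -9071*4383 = - 39758193 = - 3^2*47^1*193^1*487^1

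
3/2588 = 3/2588=0.00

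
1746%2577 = 1746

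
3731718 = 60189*62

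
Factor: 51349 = 51349^1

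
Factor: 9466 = 2^1*4733^1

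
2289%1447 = 842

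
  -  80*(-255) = 20400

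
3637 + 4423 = 8060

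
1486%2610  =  1486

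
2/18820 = 1/9410 = 0.00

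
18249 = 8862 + 9387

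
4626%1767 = 1092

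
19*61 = 1159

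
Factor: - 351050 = - 2^1*5^2*7^1*17^1*59^1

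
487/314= 487/314= 1.55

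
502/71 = 7 +5/71 = 7.07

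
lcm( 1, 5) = 5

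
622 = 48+574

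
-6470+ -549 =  - 7019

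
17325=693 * 25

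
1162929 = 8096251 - 6933322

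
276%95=86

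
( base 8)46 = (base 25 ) 1D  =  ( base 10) 38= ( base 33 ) 15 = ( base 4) 212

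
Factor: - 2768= -2^4 * 173^1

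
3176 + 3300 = 6476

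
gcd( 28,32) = 4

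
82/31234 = 41/15617 = 0.00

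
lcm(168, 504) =504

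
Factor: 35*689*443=10682945=5^1*7^1 * 13^1 * 53^1*443^1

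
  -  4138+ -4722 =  - 8860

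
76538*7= 535766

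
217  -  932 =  - 715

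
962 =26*37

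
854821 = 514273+340548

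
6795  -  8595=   -  1800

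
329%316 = 13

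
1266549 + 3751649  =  5018198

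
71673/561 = 127+142/187 = 127.76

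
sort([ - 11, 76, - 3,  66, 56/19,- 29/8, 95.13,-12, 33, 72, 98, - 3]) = [ - 12, - 11, - 29/8, - 3, - 3,56/19,33,66, 72,76, 95.13, 98]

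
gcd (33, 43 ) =1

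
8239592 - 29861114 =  - 21621522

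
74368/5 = 14873 + 3/5 = 14873.60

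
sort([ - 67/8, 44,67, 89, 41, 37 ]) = [  -  67/8,37, 41, 44, 67,89]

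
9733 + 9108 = 18841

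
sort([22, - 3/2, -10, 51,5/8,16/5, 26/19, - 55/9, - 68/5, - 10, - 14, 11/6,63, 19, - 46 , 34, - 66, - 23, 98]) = [ -66,-46, - 23,  -  14 , - 68/5,  -  10,-10, - 55/9,  -  3/2 , 5/8 , 26/19, 11/6,  16/5, 19, 22,34,51, 63, 98 ]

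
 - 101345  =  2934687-3036032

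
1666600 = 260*6410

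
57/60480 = 19/20160 = 0.00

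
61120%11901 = 1615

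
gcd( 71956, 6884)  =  4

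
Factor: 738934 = 2^1*7^1*47^1*1123^1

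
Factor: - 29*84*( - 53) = 2^2 * 3^1 *7^1*29^1*53^1= 129108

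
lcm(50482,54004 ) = 2322172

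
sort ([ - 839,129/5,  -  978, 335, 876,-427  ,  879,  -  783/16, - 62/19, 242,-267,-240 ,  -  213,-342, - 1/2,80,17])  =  [-978 , - 839 , - 427, - 342, - 267, - 240, - 213  ,-783/16, - 62/19, - 1/2, 17, 129/5,  80,242, 335 , 876,879]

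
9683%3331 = 3021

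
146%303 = 146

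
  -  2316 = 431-2747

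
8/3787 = 8/3787 = 0.00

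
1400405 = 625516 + 774889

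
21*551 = 11571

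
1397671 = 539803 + 857868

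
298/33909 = 298/33909 = 0.01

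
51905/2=51905/2 = 25952.50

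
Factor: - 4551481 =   -  11^1*37^1*53^1*211^1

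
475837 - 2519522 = - 2043685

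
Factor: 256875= 3^1*5^4*137^1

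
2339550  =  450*5199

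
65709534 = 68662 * 957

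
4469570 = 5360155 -890585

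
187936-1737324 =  - 1549388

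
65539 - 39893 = 25646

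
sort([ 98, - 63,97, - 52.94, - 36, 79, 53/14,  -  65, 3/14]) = [ - 65, - 63 , - 52.94 , - 36, 3/14,53/14,79,  97, 98 ]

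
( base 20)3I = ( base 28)2m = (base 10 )78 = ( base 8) 116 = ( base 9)86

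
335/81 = 335/81 = 4.14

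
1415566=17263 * 82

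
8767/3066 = 8767/3066 = 2.86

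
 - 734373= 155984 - 890357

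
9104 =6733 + 2371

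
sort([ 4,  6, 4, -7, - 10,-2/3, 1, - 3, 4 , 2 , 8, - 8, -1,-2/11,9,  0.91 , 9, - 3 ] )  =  [ -10, - 8  , - 7, -3 , - 3 , - 1 , - 2/3, - 2/11 , 0.91,1, 2,  4 , 4,4, 6,8,9,  9] 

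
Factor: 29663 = 29663^1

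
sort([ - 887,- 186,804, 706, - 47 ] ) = [-887,-186,-47,706, 804]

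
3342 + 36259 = 39601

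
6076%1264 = 1020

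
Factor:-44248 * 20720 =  - 2^7*5^1*7^1*37^1 * 5531^1 = - 916818560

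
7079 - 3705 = 3374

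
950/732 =1 + 109/366 = 1.30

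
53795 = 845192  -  791397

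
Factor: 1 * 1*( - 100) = - 100 = - 2^2 * 5^2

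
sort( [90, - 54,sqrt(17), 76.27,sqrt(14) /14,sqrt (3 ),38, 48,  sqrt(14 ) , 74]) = [ - 54 , sqrt(14 )/14,sqrt(3),sqrt(14),sqrt(17), 38,48,74,76.27,  90]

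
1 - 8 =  - 7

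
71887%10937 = 6265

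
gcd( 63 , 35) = 7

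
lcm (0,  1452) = 0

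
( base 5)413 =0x6C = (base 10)108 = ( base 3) 11000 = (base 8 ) 154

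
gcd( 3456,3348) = 108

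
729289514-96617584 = 632671930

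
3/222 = 1/74 = 0.01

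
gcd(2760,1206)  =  6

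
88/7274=44/3637 = 0.01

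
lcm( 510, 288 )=24480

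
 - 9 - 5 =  - 14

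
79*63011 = 4977869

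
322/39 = 8 + 10/39 = 8.26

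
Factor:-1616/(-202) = 8 = 2^3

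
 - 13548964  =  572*( - 23687)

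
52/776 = 13/194=0.07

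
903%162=93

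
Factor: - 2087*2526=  - 5271762 = - 2^1*3^1*421^1*2087^1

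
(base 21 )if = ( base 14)201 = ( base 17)162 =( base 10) 393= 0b110001001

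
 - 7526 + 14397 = 6871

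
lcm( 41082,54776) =164328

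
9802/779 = 12+ 454/779 = 12.58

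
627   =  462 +165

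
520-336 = 184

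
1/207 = 1/207 =0.00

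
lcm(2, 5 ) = 10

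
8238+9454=17692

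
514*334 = 171676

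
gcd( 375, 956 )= 1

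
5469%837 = 447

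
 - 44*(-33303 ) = 1465332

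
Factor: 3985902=2^1*3^3*223^1*331^1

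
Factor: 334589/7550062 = 2^ ( - 1 ) * 13^( - 1 )*59^1 * 107^1 * 5479^( - 1) = 6313/142454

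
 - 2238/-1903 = 2238/1903 = 1.18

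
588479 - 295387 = 293092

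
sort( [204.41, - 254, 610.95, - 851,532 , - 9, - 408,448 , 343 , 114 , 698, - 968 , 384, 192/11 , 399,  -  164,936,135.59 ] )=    [ - 968, - 851, - 408, - 254,  -  164, - 9 , 192/11,114 , 135.59 , 204.41,343,384, 399,448 , 532 , 610.95, 698, 936]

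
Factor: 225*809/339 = 3^1* 5^2*113^( - 1)*809^1= 60675/113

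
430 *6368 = 2738240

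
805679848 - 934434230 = - 128754382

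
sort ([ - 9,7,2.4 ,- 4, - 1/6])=[- 9, - 4 , - 1/6, 2.4, 7 ] 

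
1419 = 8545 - 7126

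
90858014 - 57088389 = 33769625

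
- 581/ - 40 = 581/40=   14.53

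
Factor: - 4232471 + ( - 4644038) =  - 8876509 = - 31^1*281^1*1019^1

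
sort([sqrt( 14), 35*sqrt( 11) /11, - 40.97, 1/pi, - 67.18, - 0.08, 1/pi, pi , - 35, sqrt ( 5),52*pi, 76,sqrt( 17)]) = [ - 67.18, - 40.97, - 35, - 0.08, 1/pi, 1/pi,sqrt( 5),pi,sqrt( 14 ), sqrt( 17), 35*sqrt( 11 ) /11, 76,52*pi] 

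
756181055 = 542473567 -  - 213707488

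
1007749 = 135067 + 872682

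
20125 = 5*4025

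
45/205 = 9/41 = 0.22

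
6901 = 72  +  6829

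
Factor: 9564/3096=797/258 =2^( - 1 )*3^( - 1)*43^(-1)*797^1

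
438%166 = 106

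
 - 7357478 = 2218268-9575746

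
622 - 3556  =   - 2934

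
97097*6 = 582582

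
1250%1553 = 1250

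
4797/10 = 479 + 7/10 = 479.70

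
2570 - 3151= - 581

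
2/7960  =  1/3980 = 0.00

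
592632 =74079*8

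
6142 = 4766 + 1376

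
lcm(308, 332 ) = 25564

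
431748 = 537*804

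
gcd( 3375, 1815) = 15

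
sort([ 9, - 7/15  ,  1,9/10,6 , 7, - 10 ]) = [ - 10, -7/15,9/10, 1,6,7,9]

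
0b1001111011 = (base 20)1BF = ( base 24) 12B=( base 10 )635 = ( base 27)ne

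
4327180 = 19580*221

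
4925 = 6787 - 1862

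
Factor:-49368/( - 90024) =17^1*31^(  -  1 ) = 17/31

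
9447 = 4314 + 5133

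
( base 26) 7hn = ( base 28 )6HH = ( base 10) 5197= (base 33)4pg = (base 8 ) 12115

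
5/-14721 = -5/14721 = -0.00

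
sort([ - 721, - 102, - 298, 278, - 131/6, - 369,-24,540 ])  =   [  -  721, - 369, - 298, - 102, - 24, - 131/6,278,540] 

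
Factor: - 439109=-11^2*19^1*191^1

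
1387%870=517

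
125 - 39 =86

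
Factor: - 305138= -2^1*29^1* 5261^1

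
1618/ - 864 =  - 2+55/432 = - 1.87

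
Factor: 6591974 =2^1*19^1*173473^1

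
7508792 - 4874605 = 2634187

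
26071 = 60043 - 33972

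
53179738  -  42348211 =10831527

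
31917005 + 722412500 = 754329505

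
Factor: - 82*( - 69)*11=62238 = 2^1*3^1*11^1*23^1* 41^1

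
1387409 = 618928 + 768481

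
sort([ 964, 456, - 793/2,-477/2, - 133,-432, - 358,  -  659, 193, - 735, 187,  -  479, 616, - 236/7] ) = [-735, - 659, - 479,  -  432, - 793/2, - 358, - 477/2, - 133,  -  236/7, 187,193, 456, 616, 964]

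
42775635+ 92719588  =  135495223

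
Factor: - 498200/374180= - 2^1 *5^1*47^1 * 353^ ( - 1) = - 470/353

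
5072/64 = 317/4 = 79.25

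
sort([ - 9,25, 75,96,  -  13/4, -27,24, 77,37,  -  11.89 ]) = [ - 27,  -  11.89, -9 ,-13/4,  24,  25,37,75,  77,96]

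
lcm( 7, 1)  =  7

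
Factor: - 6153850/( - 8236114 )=3076925/4118057 = 5^2*123077^1 * 4118057^( - 1)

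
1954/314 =6 + 35/157= 6.22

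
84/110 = 42/55 = 0.76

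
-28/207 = - 1 + 179/207 = - 0.14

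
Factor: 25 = 5^2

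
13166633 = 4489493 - - 8677140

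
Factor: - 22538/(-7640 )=2^( - 2)*5^(  -  1)*59^1 = 59/20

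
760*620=471200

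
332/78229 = 332/78229 = 0.00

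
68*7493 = 509524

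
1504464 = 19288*78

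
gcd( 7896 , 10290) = 42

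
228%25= 3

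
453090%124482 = 79644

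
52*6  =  312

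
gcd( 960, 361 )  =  1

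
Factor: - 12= - 2^2*3^1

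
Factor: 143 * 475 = 5^2*11^1*13^1*19^1 = 67925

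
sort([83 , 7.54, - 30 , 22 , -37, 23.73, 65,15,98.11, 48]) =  [ - 37,-30, 7.54, 15,22 , 23.73,48 , 65,83, 98.11]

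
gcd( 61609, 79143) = 1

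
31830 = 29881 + 1949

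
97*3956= 383732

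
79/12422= 79/12422 = 0.01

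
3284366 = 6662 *493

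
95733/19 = 5038+11/19 =5038.58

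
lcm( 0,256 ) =0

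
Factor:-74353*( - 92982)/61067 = 2^1*3^1*79^( - 1)*773^( - 1)*15497^1 *74353^1 = 6913490646/61067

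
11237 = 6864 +4373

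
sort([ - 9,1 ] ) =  [ - 9,  1 ]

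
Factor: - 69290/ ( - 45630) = 41/27= 3^(  -  3 )*41^1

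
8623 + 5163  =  13786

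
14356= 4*3589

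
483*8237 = 3978471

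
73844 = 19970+53874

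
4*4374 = 17496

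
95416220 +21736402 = 117152622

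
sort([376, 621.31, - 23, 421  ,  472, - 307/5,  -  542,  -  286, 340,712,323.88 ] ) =[ - 542, - 286, - 307/5, - 23,  323.88, 340, 376,421,472, 621.31,712] 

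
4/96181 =4/96181 =0.00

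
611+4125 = 4736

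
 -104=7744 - 7848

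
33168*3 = 99504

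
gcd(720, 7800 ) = 120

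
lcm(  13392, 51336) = 308016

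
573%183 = 24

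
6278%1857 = 707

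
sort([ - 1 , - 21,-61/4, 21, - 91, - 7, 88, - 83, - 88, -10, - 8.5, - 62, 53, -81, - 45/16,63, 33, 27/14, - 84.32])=[ - 91,-88, - 84.32, - 83, - 81, - 62, - 21 , - 61/4, - 10, - 8.5, - 7, - 45/16, - 1, 27/14, 21, 33, 53,63, 88] 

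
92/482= 46/241=0.19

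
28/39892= 7/9973 = 0.00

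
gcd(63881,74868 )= 1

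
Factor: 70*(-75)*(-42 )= 2^2*3^2 * 5^3*7^2 =220500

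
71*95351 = 6769921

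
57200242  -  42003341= 15196901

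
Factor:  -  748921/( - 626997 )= 3^(-1)*7^(  -  1)*73^( - 1)*409^( - 1) *748921^1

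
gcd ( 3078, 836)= 38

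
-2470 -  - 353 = -2117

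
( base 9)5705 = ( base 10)4217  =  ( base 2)1000001111001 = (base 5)113332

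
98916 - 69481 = 29435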